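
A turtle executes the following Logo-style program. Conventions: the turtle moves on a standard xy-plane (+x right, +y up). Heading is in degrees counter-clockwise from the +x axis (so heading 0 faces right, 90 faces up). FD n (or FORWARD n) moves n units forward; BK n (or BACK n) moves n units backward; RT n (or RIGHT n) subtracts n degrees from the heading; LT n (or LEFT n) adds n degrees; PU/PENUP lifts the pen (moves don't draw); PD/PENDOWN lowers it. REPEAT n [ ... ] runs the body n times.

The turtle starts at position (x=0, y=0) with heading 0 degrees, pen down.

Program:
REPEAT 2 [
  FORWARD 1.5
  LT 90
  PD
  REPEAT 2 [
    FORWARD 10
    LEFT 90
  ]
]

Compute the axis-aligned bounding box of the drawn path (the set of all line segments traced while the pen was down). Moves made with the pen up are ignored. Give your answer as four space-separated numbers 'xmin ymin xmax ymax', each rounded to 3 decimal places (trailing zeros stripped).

Answer: -8.5 0 1.5 18.5

Derivation:
Executing turtle program step by step:
Start: pos=(0,0), heading=0, pen down
REPEAT 2 [
  -- iteration 1/2 --
  FD 1.5: (0,0) -> (1.5,0) [heading=0, draw]
  LT 90: heading 0 -> 90
  PD: pen down
  REPEAT 2 [
    -- iteration 1/2 --
    FD 10: (1.5,0) -> (1.5,10) [heading=90, draw]
    LT 90: heading 90 -> 180
    -- iteration 2/2 --
    FD 10: (1.5,10) -> (-8.5,10) [heading=180, draw]
    LT 90: heading 180 -> 270
  ]
  -- iteration 2/2 --
  FD 1.5: (-8.5,10) -> (-8.5,8.5) [heading=270, draw]
  LT 90: heading 270 -> 0
  PD: pen down
  REPEAT 2 [
    -- iteration 1/2 --
    FD 10: (-8.5,8.5) -> (1.5,8.5) [heading=0, draw]
    LT 90: heading 0 -> 90
    -- iteration 2/2 --
    FD 10: (1.5,8.5) -> (1.5,18.5) [heading=90, draw]
    LT 90: heading 90 -> 180
  ]
]
Final: pos=(1.5,18.5), heading=180, 6 segment(s) drawn

Segment endpoints: x in {-8.5, 0, 1.5, 1.5, 1.5}, y in {0, 8.5, 8.5, 10, 10, 18.5}
xmin=-8.5, ymin=0, xmax=1.5, ymax=18.5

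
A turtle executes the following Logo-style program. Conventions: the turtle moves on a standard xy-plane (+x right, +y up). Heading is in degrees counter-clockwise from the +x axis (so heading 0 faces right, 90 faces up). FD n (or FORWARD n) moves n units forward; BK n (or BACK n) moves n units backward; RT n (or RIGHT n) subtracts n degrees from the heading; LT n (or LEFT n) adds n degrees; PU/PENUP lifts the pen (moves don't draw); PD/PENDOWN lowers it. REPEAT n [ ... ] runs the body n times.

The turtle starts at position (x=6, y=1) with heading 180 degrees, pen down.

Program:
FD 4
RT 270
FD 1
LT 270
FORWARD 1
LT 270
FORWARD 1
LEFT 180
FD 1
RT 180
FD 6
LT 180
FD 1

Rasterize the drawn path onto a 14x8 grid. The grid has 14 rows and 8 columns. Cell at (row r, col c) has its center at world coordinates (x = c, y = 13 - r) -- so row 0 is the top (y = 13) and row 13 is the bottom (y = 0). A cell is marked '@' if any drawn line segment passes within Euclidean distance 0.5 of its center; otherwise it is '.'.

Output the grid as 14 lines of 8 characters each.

Segment 0: (6,1) -> (2,1)
Segment 1: (2,1) -> (2,0)
Segment 2: (2,0) -> (1,0)
Segment 3: (1,0) -> (1,1)
Segment 4: (1,1) -> (1,0)
Segment 5: (1,0) -> (1,6)
Segment 6: (1,6) -> (1,5)

Answer: ........
........
........
........
........
........
........
.@......
.@......
.@......
.@......
.@......
.@@@@@@.
.@@.....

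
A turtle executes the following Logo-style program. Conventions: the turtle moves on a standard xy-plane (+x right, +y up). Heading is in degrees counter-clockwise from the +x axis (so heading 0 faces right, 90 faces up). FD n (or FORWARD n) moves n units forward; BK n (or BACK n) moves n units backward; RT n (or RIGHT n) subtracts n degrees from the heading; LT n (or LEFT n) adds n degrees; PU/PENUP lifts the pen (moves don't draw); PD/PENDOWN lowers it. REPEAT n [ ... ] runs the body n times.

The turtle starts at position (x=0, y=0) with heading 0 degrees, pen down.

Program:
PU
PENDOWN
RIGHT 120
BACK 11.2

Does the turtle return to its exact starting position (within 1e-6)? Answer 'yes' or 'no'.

Answer: no

Derivation:
Executing turtle program step by step:
Start: pos=(0,0), heading=0, pen down
PU: pen up
PD: pen down
RT 120: heading 0 -> 240
BK 11.2: (0,0) -> (5.6,9.699) [heading=240, draw]
Final: pos=(5.6,9.699), heading=240, 1 segment(s) drawn

Start position: (0, 0)
Final position: (5.6, 9.699)
Distance = 11.2; >= 1e-6 -> NOT closed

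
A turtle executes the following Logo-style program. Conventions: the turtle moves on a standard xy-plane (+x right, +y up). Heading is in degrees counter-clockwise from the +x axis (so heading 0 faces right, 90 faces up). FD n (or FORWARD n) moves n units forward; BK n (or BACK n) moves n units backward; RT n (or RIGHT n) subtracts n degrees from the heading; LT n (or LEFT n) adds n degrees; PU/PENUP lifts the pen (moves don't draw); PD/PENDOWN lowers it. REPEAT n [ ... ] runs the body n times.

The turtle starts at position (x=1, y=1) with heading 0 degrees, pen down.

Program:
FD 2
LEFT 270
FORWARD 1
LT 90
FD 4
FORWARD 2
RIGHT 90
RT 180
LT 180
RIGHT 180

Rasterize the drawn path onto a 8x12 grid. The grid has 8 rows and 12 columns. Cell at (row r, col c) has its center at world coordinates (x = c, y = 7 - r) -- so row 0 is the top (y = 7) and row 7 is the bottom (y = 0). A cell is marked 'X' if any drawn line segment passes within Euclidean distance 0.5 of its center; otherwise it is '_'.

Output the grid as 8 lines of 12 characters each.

Answer: ____________
____________
____________
____________
____________
____________
_XXX________
___XXXXXXX__

Derivation:
Segment 0: (1,1) -> (3,1)
Segment 1: (3,1) -> (3,0)
Segment 2: (3,0) -> (7,-0)
Segment 3: (7,-0) -> (9,-0)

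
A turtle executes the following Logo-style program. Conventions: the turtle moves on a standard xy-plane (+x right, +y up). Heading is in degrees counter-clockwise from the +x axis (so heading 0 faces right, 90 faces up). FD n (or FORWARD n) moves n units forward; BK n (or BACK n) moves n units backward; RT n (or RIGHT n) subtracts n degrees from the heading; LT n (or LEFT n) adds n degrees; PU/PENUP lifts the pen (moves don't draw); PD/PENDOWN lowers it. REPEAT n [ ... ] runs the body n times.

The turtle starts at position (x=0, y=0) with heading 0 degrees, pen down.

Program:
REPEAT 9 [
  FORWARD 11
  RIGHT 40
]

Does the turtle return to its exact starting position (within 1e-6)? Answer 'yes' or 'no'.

Executing turtle program step by step:
Start: pos=(0,0), heading=0, pen down
REPEAT 9 [
  -- iteration 1/9 --
  FD 11: (0,0) -> (11,0) [heading=0, draw]
  RT 40: heading 0 -> 320
  -- iteration 2/9 --
  FD 11: (11,0) -> (19.426,-7.071) [heading=320, draw]
  RT 40: heading 320 -> 280
  -- iteration 3/9 --
  FD 11: (19.426,-7.071) -> (21.337,-17.904) [heading=280, draw]
  RT 40: heading 280 -> 240
  -- iteration 4/9 --
  FD 11: (21.337,-17.904) -> (15.837,-27.43) [heading=240, draw]
  RT 40: heading 240 -> 200
  -- iteration 5/9 --
  FD 11: (15.837,-27.43) -> (5.5,-31.192) [heading=200, draw]
  RT 40: heading 200 -> 160
  -- iteration 6/9 --
  FD 11: (5.5,-31.192) -> (-4.837,-27.43) [heading=160, draw]
  RT 40: heading 160 -> 120
  -- iteration 7/9 --
  FD 11: (-4.837,-27.43) -> (-10.337,-17.904) [heading=120, draw]
  RT 40: heading 120 -> 80
  -- iteration 8/9 --
  FD 11: (-10.337,-17.904) -> (-8.426,-7.071) [heading=80, draw]
  RT 40: heading 80 -> 40
  -- iteration 9/9 --
  FD 11: (-8.426,-7.071) -> (0,0) [heading=40, draw]
  RT 40: heading 40 -> 0
]
Final: pos=(0,0), heading=0, 9 segment(s) drawn

Start position: (0, 0)
Final position: (0, 0)
Distance = 0; < 1e-6 -> CLOSED

Answer: yes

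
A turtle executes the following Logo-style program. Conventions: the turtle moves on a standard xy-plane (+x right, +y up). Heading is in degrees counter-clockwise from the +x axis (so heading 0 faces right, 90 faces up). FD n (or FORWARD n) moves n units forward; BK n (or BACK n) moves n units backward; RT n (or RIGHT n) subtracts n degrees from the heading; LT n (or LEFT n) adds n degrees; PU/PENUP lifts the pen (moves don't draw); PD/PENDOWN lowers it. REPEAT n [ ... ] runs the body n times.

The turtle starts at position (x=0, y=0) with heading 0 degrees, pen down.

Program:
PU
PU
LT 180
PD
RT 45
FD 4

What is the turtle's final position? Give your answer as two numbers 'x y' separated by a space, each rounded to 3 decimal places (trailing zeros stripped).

Answer: -2.828 2.828

Derivation:
Executing turtle program step by step:
Start: pos=(0,0), heading=0, pen down
PU: pen up
PU: pen up
LT 180: heading 0 -> 180
PD: pen down
RT 45: heading 180 -> 135
FD 4: (0,0) -> (-2.828,2.828) [heading=135, draw]
Final: pos=(-2.828,2.828), heading=135, 1 segment(s) drawn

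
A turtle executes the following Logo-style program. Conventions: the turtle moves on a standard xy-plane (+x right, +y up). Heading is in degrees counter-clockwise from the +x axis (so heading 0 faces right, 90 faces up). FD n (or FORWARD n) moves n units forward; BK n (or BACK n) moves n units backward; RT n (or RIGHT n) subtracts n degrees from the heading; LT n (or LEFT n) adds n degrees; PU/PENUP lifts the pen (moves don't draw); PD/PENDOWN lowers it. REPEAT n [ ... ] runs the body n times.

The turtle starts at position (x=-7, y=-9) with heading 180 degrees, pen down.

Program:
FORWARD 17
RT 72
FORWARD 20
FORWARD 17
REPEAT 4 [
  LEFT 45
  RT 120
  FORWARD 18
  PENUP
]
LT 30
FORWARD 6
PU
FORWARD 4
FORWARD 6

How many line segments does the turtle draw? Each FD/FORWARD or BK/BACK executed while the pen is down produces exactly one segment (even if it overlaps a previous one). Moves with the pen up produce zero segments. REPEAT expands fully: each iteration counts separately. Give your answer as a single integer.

Answer: 4

Derivation:
Executing turtle program step by step:
Start: pos=(-7,-9), heading=180, pen down
FD 17: (-7,-9) -> (-24,-9) [heading=180, draw]
RT 72: heading 180 -> 108
FD 20: (-24,-9) -> (-30.18,10.021) [heading=108, draw]
FD 17: (-30.18,10.021) -> (-35.434,26.189) [heading=108, draw]
REPEAT 4 [
  -- iteration 1/4 --
  LT 45: heading 108 -> 153
  RT 120: heading 153 -> 33
  FD 18: (-35.434,26.189) -> (-20.338,35.993) [heading=33, draw]
  PU: pen up
  -- iteration 2/4 --
  LT 45: heading 33 -> 78
  RT 120: heading 78 -> 318
  FD 18: (-20.338,35.993) -> (-6.961,23.948) [heading=318, move]
  PU: pen up
  -- iteration 3/4 --
  LT 45: heading 318 -> 3
  RT 120: heading 3 -> 243
  FD 18: (-6.961,23.948) -> (-15.133,7.91) [heading=243, move]
  PU: pen up
  -- iteration 4/4 --
  LT 45: heading 243 -> 288
  RT 120: heading 288 -> 168
  FD 18: (-15.133,7.91) -> (-32.739,11.653) [heading=168, move]
  PU: pen up
]
LT 30: heading 168 -> 198
FD 6: (-32.739,11.653) -> (-38.446,9.798) [heading=198, move]
PU: pen up
FD 4: (-38.446,9.798) -> (-42.25,8.562) [heading=198, move]
FD 6: (-42.25,8.562) -> (-47.956,6.708) [heading=198, move]
Final: pos=(-47.956,6.708), heading=198, 4 segment(s) drawn
Segments drawn: 4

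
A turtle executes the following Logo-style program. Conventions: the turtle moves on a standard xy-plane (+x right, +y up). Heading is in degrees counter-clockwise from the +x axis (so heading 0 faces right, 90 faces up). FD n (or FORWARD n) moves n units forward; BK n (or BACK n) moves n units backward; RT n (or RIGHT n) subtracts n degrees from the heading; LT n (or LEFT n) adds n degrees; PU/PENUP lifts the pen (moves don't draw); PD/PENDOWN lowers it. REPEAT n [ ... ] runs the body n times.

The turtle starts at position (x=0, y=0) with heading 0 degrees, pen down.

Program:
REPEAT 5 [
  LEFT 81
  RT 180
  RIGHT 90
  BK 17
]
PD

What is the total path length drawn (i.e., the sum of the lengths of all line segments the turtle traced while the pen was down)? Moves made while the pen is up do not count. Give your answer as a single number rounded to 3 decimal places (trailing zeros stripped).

Answer: 85

Derivation:
Executing turtle program step by step:
Start: pos=(0,0), heading=0, pen down
REPEAT 5 [
  -- iteration 1/5 --
  LT 81: heading 0 -> 81
  RT 180: heading 81 -> 261
  RT 90: heading 261 -> 171
  BK 17: (0,0) -> (16.791,-2.659) [heading=171, draw]
  -- iteration 2/5 --
  LT 81: heading 171 -> 252
  RT 180: heading 252 -> 72
  RT 90: heading 72 -> 342
  BK 17: (16.791,-2.659) -> (0.623,2.594) [heading=342, draw]
  -- iteration 3/5 --
  LT 81: heading 342 -> 63
  RT 180: heading 63 -> 243
  RT 90: heading 243 -> 153
  BK 17: (0.623,2.594) -> (15.77,-5.124) [heading=153, draw]
  -- iteration 4/5 --
  LT 81: heading 153 -> 234
  RT 180: heading 234 -> 54
  RT 90: heading 54 -> 324
  BK 17: (15.77,-5.124) -> (2.017,4.868) [heading=324, draw]
  -- iteration 5/5 --
  LT 81: heading 324 -> 45
  RT 180: heading 45 -> 225
  RT 90: heading 225 -> 135
  BK 17: (2.017,4.868) -> (14.037,-7.152) [heading=135, draw]
]
PD: pen down
Final: pos=(14.037,-7.152), heading=135, 5 segment(s) drawn

Segment lengths:
  seg 1: (0,0) -> (16.791,-2.659), length = 17
  seg 2: (16.791,-2.659) -> (0.623,2.594), length = 17
  seg 3: (0.623,2.594) -> (15.77,-5.124), length = 17
  seg 4: (15.77,-5.124) -> (2.017,4.868), length = 17
  seg 5: (2.017,4.868) -> (14.037,-7.152), length = 17
Total = 85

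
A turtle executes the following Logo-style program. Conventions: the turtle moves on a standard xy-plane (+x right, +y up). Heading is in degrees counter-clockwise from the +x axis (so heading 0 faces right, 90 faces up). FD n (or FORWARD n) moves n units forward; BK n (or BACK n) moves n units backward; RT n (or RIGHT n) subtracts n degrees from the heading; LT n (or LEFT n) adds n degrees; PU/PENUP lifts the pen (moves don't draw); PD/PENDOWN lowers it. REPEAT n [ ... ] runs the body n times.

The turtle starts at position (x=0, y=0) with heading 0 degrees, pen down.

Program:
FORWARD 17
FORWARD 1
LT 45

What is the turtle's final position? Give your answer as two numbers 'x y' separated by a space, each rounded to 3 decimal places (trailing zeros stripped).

Answer: 18 0

Derivation:
Executing turtle program step by step:
Start: pos=(0,0), heading=0, pen down
FD 17: (0,0) -> (17,0) [heading=0, draw]
FD 1: (17,0) -> (18,0) [heading=0, draw]
LT 45: heading 0 -> 45
Final: pos=(18,0), heading=45, 2 segment(s) drawn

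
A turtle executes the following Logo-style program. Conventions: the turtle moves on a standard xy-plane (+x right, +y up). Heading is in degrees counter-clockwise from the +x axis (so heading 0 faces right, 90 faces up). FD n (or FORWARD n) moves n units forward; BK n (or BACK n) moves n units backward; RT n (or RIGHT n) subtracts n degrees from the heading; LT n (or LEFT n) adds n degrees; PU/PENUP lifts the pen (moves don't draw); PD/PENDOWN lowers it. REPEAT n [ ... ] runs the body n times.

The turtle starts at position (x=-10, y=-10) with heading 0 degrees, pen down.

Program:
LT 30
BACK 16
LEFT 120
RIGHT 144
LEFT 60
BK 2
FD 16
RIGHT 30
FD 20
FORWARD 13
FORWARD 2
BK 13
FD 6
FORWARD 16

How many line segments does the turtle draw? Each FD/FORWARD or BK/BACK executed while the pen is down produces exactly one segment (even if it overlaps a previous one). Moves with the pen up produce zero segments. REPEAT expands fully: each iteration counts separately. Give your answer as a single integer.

Executing turtle program step by step:
Start: pos=(-10,-10), heading=0, pen down
LT 30: heading 0 -> 30
BK 16: (-10,-10) -> (-23.856,-18) [heading=30, draw]
LT 120: heading 30 -> 150
RT 144: heading 150 -> 6
LT 60: heading 6 -> 66
BK 2: (-23.856,-18) -> (-24.67,-19.827) [heading=66, draw]
FD 16: (-24.67,-19.827) -> (-18.162,-5.21) [heading=66, draw]
RT 30: heading 66 -> 36
FD 20: (-18.162,-5.21) -> (-1.982,6.545) [heading=36, draw]
FD 13: (-1.982,6.545) -> (8.535,14.187) [heading=36, draw]
FD 2: (8.535,14.187) -> (10.154,15.362) [heading=36, draw]
BK 13: (10.154,15.362) -> (-0.364,7.721) [heading=36, draw]
FD 6: (-0.364,7.721) -> (4.49,11.248) [heading=36, draw]
FD 16: (4.49,11.248) -> (17.435,20.652) [heading=36, draw]
Final: pos=(17.435,20.652), heading=36, 9 segment(s) drawn
Segments drawn: 9

Answer: 9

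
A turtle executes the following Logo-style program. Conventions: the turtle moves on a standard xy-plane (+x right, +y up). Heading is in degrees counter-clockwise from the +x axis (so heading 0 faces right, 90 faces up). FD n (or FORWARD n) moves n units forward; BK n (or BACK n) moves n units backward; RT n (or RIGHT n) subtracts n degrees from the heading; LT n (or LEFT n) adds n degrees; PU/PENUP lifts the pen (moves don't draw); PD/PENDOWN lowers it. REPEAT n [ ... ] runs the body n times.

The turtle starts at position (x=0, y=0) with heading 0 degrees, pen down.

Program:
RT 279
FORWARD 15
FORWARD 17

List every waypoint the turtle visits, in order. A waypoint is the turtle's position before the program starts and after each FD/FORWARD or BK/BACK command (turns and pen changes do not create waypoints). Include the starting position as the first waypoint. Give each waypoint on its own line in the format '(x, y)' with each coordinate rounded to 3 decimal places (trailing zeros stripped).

Answer: (0, 0)
(2.347, 14.815)
(5.006, 31.606)

Derivation:
Executing turtle program step by step:
Start: pos=(0,0), heading=0, pen down
RT 279: heading 0 -> 81
FD 15: (0,0) -> (2.347,14.815) [heading=81, draw]
FD 17: (2.347,14.815) -> (5.006,31.606) [heading=81, draw]
Final: pos=(5.006,31.606), heading=81, 2 segment(s) drawn
Waypoints (3 total):
(0, 0)
(2.347, 14.815)
(5.006, 31.606)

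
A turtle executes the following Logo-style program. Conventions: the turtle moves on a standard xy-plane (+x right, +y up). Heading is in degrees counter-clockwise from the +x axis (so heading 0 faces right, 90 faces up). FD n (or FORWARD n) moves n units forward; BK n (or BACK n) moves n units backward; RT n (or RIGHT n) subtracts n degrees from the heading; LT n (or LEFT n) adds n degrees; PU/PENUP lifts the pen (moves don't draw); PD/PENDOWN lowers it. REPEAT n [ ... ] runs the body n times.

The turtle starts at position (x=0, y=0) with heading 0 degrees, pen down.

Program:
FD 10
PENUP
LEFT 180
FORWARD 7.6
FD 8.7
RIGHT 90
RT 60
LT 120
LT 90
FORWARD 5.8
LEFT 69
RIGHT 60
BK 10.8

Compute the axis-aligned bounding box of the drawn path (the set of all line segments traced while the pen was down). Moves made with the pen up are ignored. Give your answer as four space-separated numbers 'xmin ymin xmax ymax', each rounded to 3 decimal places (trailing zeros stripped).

Executing turtle program step by step:
Start: pos=(0,0), heading=0, pen down
FD 10: (0,0) -> (10,0) [heading=0, draw]
PU: pen up
LT 180: heading 0 -> 180
FD 7.6: (10,0) -> (2.4,0) [heading=180, move]
FD 8.7: (2.4,0) -> (-6.3,0) [heading=180, move]
RT 90: heading 180 -> 90
RT 60: heading 90 -> 30
LT 120: heading 30 -> 150
LT 90: heading 150 -> 240
FD 5.8: (-6.3,0) -> (-9.2,-5.023) [heading=240, move]
LT 69: heading 240 -> 309
RT 60: heading 309 -> 249
BK 10.8: (-9.2,-5.023) -> (-5.33,5.06) [heading=249, move]
Final: pos=(-5.33,5.06), heading=249, 1 segment(s) drawn

Segment endpoints: x in {0, 10}, y in {0}
xmin=0, ymin=0, xmax=10, ymax=0

Answer: 0 0 10 0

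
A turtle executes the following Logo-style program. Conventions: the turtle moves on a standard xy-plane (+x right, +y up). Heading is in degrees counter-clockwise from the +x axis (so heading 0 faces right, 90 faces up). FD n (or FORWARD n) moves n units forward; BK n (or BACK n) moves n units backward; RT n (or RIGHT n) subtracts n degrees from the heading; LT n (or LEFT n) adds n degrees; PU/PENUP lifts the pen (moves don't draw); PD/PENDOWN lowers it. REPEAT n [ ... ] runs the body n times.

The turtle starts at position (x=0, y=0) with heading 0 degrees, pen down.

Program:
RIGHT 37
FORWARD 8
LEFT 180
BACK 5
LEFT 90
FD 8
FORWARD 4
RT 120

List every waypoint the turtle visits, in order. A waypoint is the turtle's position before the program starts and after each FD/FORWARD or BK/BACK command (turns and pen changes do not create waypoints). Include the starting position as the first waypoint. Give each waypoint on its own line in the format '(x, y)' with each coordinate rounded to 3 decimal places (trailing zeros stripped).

Executing turtle program step by step:
Start: pos=(0,0), heading=0, pen down
RT 37: heading 0 -> 323
FD 8: (0,0) -> (6.389,-4.815) [heading=323, draw]
LT 180: heading 323 -> 143
BK 5: (6.389,-4.815) -> (10.382,-7.824) [heading=143, draw]
LT 90: heading 143 -> 233
FD 8: (10.382,-7.824) -> (5.568,-14.213) [heading=233, draw]
FD 4: (5.568,-14.213) -> (3.16,-17.407) [heading=233, draw]
RT 120: heading 233 -> 113
Final: pos=(3.16,-17.407), heading=113, 4 segment(s) drawn
Waypoints (5 total):
(0, 0)
(6.389, -4.815)
(10.382, -7.824)
(5.568, -14.213)
(3.16, -17.407)

Answer: (0, 0)
(6.389, -4.815)
(10.382, -7.824)
(5.568, -14.213)
(3.16, -17.407)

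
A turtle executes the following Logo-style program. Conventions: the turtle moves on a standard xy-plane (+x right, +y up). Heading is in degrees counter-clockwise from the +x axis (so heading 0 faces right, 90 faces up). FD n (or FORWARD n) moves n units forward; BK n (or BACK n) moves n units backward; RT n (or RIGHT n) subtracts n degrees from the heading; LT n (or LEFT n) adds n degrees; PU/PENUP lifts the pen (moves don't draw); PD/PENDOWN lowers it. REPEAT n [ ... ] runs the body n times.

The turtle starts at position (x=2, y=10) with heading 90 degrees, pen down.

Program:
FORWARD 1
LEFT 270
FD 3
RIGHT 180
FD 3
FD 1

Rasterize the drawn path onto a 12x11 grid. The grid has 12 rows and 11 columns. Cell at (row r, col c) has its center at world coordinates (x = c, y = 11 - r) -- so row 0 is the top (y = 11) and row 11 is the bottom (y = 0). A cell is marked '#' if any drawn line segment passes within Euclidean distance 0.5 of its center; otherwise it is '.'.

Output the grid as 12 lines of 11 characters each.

Answer: .#####.....
..#........
...........
...........
...........
...........
...........
...........
...........
...........
...........
...........

Derivation:
Segment 0: (2,10) -> (2,11)
Segment 1: (2,11) -> (5,11)
Segment 2: (5,11) -> (2,11)
Segment 3: (2,11) -> (1,11)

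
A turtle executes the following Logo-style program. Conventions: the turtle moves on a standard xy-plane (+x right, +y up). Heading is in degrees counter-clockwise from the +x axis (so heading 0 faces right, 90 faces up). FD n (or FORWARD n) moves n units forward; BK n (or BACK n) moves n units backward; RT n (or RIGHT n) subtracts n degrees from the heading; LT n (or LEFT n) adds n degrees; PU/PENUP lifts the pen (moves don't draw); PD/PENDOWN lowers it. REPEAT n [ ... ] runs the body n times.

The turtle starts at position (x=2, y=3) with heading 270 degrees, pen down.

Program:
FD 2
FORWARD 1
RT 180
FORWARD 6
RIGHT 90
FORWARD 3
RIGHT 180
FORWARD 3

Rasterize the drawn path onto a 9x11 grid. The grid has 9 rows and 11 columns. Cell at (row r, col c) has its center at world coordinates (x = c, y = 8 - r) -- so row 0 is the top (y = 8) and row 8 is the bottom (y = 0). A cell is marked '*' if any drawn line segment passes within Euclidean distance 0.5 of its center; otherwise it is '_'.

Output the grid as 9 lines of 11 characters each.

Answer: ___________
___________
__****_____
__*________
__*________
__*________
__*________
__*________
__*________

Derivation:
Segment 0: (2,3) -> (2,1)
Segment 1: (2,1) -> (2,0)
Segment 2: (2,0) -> (2,6)
Segment 3: (2,6) -> (5,6)
Segment 4: (5,6) -> (2,6)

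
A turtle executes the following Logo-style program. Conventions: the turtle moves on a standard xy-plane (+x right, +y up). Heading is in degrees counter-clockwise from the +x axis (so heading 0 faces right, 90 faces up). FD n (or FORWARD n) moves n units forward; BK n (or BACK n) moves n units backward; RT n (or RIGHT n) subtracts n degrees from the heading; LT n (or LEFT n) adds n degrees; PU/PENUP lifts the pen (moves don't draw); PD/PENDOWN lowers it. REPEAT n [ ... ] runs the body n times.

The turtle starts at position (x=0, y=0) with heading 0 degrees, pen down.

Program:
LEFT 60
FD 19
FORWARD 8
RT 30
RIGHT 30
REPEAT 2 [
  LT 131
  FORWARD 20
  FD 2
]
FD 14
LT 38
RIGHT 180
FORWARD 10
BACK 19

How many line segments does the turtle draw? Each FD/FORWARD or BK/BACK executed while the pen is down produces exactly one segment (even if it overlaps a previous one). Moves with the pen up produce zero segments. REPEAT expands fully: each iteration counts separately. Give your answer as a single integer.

Answer: 9

Derivation:
Executing turtle program step by step:
Start: pos=(0,0), heading=0, pen down
LT 60: heading 0 -> 60
FD 19: (0,0) -> (9.5,16.454) [heading=60, draw]
FD 8: (9.5,16.454) -> (13.5,23.383) [heading=60, draw]
RT 30: heading 60 -> 30
RT 30: heading 30 -> 0
REPEAT 2 [
  -- iteration 1/2 --
  LT 131: heading 0 -> 131
  FD 20: (13.5,23.383) -> (0.379,38.477) [heading=131, draw]
  FD 2: (0.379,38.477) -> (-0.933,39.986) [heading=131, draw]
  -- iteration 2/2 --
  LT 131: heading 131 -> 262
  FD 20: (-0.933,39.986) -> (-3.717,20.181) [heading=262, draw]
  FD 2: (-3.717,20.181) -> (-3.995,18.2) [heading=262, draw]
]
FD 14: (-3.995,18.2) -> (-5.944,4.337) [heading=262, draw]
LT 38: heading 262 -> 300
RT 180: heading 300 -> 120
FD 10: (-5.944,4.337) -> (-10.944,12.997) [heading=120, draw]
BK 19: (-10.944,12.997) -> (-1.444,-3.458) [heading=120, draw]
Final: pos=(-1.444,-3.458), heading=120, 9 segment(s) drawn
Segments drawn: 9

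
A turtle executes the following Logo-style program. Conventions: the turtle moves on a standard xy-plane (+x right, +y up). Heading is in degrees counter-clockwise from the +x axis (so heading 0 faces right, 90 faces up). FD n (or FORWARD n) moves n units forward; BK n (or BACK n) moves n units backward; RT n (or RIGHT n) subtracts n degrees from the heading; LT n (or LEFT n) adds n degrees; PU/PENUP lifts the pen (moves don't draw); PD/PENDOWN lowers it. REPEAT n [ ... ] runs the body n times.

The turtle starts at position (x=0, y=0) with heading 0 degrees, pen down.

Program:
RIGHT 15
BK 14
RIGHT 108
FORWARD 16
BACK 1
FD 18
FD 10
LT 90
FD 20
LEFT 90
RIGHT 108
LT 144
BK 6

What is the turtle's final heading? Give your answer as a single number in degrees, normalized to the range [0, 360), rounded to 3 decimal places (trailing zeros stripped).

Answer: 93

Derivation:
Executing turtle program step by step:
Start: pos=(0,0), heading=0, pen down
RT 15: heading 0 -> 345
BK 14: (0,0) -> (-13.523,3.623) [heading=345, draw]
RT 108: heading 345 -> 237
FD 16: (-13.523,3.623) -> (-22.237,-9.795) [heading=237, draw]
BK 1: (-22.237,-9.795) -> (-21.693,-8.957) [heading=237, draw]
FD 18: (-21.693,-8.957) -> (-31.496,-24.053) [heading=237, draw]
FD 10: (-31.496,-24.053) -> (-36.942,-32.439) [heading=237, draw]
LT 90: heading 237 -> 327
FD 20: (-36.942,-32.439) -> (-20.169,-43.332) [heading=327, draw]
LT 90: heading 327 -> 57
RT 108: heading 57 -> 309
LT 144: heading 309 -> 93
BK 6: (-20.169,-43.332) -> (-19.855,-49.324) [heading=93, draw]
Final: pos=(-19.855,-49.324), heading=93, 7 segment(s) drawn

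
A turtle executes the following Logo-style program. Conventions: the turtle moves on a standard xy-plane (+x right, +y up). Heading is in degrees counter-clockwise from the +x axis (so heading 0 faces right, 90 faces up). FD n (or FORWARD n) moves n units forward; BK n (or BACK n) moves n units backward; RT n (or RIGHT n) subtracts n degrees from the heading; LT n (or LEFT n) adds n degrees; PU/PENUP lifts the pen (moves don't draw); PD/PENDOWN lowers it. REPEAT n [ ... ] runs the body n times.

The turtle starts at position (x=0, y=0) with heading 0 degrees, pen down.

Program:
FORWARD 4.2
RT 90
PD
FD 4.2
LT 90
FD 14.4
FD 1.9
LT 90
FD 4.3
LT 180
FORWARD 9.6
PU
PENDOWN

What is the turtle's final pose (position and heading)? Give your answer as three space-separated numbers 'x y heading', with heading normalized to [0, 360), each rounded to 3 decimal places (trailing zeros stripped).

Answer: 20.5 -9.5 270

Derivation:
Executing turtle program step by step:
Start: pos=(0,0), heading=0, pen down
FD 4.2: (0,0) -> (4.2,0) [heading=0, draw]
RT 90: heading 0 -> 270
PD: pen down
FD 4.2: (4.2,0) -> (4.2,-4.2) [heading=270, draw]
LT 90: heading 270 -> 0
FD 14.4: (4.2,-4.2) -> (18.6,-4.2) [heading=0, draw]
FD 1.9: (18.6,-4.2) -> (20.5,-4.2) [heading=0, draw]
LT 90: heading 0 -> 90
FD 4.3: (20.5,-4.2) -> (20.5,0.1) [heading=90, draw]
LT 180: heading 90 -> 270
FD 9.6: (20.5,0.1) -> (20.5,-9.5) [heading=270, draw]
PU: pen up
PD: pen down
Final: pos=(20.5,-9.5), heading=270, 6 segment(s) drawn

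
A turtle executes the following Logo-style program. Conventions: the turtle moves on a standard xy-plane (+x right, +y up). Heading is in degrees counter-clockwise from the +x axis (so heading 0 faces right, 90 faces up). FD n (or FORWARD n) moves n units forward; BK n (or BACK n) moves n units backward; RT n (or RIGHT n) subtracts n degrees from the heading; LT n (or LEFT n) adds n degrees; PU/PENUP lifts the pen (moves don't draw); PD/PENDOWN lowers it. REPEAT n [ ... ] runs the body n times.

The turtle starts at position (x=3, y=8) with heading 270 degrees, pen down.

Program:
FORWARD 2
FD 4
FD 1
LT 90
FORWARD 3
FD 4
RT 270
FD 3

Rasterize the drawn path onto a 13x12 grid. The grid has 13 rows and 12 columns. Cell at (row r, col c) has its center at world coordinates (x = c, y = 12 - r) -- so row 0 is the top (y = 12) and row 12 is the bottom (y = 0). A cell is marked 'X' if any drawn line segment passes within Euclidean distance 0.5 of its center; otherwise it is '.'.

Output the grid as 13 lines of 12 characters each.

Segment 0: (3,8) -> (3,6)
Segment 1: (3,6) -> (3,2)
Segment 2: (3,2) -> (3,1)
Segment 3: (3,1) -> (6,1)
Segment 4: (6,1) -> (10,1)
Segment 5: (10,1) -> (10,4)

Answer: ............
............
............
............
...X........
...X........
...X........
...X........
...X......X.
...X......X.
...X......X.
...XXXXXXXX.
............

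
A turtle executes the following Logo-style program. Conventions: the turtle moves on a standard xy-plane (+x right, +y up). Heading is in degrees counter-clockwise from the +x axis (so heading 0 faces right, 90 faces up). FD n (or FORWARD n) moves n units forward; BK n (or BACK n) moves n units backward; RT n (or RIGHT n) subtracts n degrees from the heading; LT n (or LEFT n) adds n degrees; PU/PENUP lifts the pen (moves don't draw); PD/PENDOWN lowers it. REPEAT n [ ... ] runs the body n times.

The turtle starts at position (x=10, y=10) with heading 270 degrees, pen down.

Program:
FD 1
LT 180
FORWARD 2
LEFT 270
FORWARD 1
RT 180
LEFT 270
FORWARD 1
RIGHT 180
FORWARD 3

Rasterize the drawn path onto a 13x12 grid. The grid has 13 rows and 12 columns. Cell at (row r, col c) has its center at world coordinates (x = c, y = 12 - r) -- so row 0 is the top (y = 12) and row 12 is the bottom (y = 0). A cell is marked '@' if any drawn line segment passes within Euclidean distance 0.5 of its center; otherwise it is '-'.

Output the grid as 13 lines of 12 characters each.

Answer: -----------@
----------@@
----------@@
----------@@
------------
------------
------------
------------
------------
------------
------------
------------
------------

Derivation:
Segment 0: (10,10) -> (10,9)
Segment 1: (10,9) -> (10,11)
Segment 2: (10,11) -> (11,11)
Segment 3: (11,11) -> (11,12)
Segment 4: (11,12) -> (11,9)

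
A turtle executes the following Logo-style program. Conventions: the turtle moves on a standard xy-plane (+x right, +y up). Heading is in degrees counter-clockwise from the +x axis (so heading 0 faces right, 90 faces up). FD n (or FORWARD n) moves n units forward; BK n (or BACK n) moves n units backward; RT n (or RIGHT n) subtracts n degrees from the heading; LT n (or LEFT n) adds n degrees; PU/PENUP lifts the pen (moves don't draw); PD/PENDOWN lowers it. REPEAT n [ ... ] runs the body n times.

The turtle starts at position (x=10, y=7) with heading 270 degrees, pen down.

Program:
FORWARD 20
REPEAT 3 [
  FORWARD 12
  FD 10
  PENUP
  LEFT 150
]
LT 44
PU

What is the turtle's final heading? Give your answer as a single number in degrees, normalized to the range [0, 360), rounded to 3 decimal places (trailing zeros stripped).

Answer: 44

Derivation:
Executing turtle program step by step:
Start: pos=(10,7), heading=270, pen down
FD 20: (10,7) -> (10,-13) [heading=270, draw]
REPEAT 3 [
  -- iteration 1/3 --
  FD 12: (10,-13) -> (10,-25) [heading=270, draw]
  FD 10: (10,-25) -> (10,-35) [heading=270, draw]
  PU: pen up
  LT 150: heading 270 -> 60
  -- iteration 2/3 --
  FD 12: (10,-35) -> (16,-24.608) [heading=60, move]
  FD 10: (16,-24.608) -> (21,-15.947) [heading=60, move]
  PU: pen up
  LT 150: heading 60 -> 210
  -- iteration 3/3 --
  FD 12: (21,-15.947) -> (10.608,-21.947) [heading=210, move]
  FD 10: (10.608,-21.947) -> (1.947,-26.947) [heading=210, move]
  PU: pen up
  LT 150: heading 210 -> 0
]
LT 44: heading 0 -> 44
PU: pen up
Final: pos=(1.947,-26.947), heading=44, 3 segment(s) drawn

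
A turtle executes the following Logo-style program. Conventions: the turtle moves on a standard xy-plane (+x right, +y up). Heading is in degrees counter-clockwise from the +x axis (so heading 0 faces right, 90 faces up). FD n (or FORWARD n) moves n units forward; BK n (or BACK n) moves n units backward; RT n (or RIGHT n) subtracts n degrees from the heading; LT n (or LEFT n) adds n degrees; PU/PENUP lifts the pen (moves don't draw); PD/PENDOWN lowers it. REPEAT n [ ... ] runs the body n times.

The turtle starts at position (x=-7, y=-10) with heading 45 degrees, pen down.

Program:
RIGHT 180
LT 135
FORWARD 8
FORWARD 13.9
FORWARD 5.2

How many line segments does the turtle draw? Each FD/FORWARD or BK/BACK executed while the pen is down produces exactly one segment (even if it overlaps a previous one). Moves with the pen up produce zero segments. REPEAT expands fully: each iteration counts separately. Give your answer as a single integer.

Answer: 3

Derivation:
Executing turtle program step by step:
Start: pos=(-7,-10), heading=45, pen down
RT 180: heading 45 -> 225
LT 135: heading 225 -> 0
FD 8: (-7,-10) -> (1,-10) [heading=0, draw]
FD 13.9: (1,-10) -> (14.9,-10) [heading=0, draw]
FD 5.2: (14.9,-10) -> (20.1,-10) [heading=0, draw]
Final: pos=(20.1,-10), heading=0, 3 segment(s) drawn
Segments drawn: 3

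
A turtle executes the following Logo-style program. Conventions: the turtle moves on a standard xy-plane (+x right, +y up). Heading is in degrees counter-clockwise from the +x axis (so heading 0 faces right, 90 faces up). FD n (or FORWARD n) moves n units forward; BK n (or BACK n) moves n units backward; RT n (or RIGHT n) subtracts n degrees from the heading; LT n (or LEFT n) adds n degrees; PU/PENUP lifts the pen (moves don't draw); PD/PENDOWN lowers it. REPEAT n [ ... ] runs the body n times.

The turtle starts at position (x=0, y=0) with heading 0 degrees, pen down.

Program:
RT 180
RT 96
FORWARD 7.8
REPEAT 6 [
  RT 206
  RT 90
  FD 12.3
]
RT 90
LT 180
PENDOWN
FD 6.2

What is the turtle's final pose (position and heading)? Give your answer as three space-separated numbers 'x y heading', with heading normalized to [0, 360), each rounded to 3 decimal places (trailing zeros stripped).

Answer: -8.052 9.644 198

Derivation:
Executing turtle program step by step:
Start: pos=(0,0), heading=0, pen down
RT 180: heading 0 -> 180
RT 96: heading 180 -> 84
FD 7.8: (0,0) -> (0.815,7.757) [heading=84, draw]
REPEAT 6 [
  -- iteration 1/6 --
  RT 206: heading 84 -> 238
  RT 90: heading 238 -> 148
  FD 12.3: (0.815,7.757) -> (-9.616,14.275) [heading=148, draw]
  -- iteration 2/6 --
  RT 206: heading 148 -> 302
  RT 90: heading 302 -> 212
  FD 12.3: (-9.616,14.275) -> (-20.047,7.757) [heading=212, draw]
  -- iteration 3/6 --
  RT 206: heading 212 -> 6
  RT 90: heading 6 -> 276
  FD 12.3: (-20.047,7.757) -> (-18.761,-4.475) [heading=276, draw]
  -- iteration 4/6 --
  RT 206: heading 276 -> 70
  RT 90: heading 70 -> 340
  FD 12.3: (-18.761,-4.475) -> (-7.203,-8.682) [heading=340, draw]
  -- iteration 5/6 --
  RT 206: heading 340 -> 134
  RT 90: heading 134 -> 44
  FD 12.3: (-7.203,-8.682) -> (1.645,-0.138) [heading=44, draw]
  -- iteration 6/6 --
  RT 206: heading 44 -> 198
  RT 90: heading 198 -> 108
  FD 12.3: (1.645,-0.138) -> (-2.156,11.56) [heading=108, draw]
]
RT 90: heading 108 -> 18
LT 180: heading 18 -> 198
PD: pen down
FD 6.2: (-2.156,11.56) -> (-8.052,9.644) [heading=198, draw]
Final: pos=(-8.052,9.644), heading=198, 8 segment(s) drawn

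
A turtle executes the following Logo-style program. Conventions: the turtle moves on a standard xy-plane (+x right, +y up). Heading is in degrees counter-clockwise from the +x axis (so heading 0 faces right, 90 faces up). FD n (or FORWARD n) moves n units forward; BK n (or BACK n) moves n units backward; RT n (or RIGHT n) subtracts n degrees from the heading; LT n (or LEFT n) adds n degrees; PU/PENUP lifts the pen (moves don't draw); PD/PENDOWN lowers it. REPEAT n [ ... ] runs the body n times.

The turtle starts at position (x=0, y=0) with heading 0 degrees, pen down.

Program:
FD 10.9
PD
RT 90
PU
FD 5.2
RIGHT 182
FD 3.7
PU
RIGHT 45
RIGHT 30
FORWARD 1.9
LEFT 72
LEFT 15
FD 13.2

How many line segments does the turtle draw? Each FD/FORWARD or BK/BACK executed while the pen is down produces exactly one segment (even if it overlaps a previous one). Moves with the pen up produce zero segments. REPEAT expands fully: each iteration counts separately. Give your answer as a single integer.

Executing turtle program step by step:
Start: pos=(0,0), heading=0, pen down
FD 10.9: (0,0) -> (10.9,0) [heading=0, draw]
PD: pen down
RT 90: heading 0 -> 270
PU: pen up
FD 5.2: (10.9,0) -> (10.9,-5.2) [heading=270, move]
RT 182: heading 270 -> 88
FD 3.7: (10.9,-5.2) -> (11.029,-1.502) [heading=88, move]
PU: pen up
RT 45: heading 88 -> 43
RT 30: heading 43 -> 13
FD 1.9: (11.029,-1.502) -> (12.88,-1.075) [heading=13, move]
LT 72: heading 13 -> 85
LT 15: heading 85 -> 100
FD 13.2: (12.88,-1.075) -> (10.588,11.925) [heading=100, move]
Final: pos=(10.588,11.925), heading=100, 1 segment(s) drawn
Segments drawn: 1

Answer: 1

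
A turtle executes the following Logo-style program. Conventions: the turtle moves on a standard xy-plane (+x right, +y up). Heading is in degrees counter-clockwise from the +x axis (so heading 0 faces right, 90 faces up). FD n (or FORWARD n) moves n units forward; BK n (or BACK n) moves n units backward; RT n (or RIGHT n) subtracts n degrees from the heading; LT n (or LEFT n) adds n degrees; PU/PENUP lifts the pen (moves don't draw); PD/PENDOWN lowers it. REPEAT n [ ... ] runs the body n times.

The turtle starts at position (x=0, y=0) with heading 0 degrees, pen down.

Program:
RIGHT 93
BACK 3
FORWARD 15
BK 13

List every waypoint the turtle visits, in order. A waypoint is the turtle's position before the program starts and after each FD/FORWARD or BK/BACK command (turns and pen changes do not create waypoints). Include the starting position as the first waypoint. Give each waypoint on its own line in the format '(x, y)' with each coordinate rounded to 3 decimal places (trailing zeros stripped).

Executing turtle program step by step:
Start: pos=(0,0), heading=0, pen down
RT 93: heading 0 -> 267
BK 3: (0,0) -> (0.157,2.996) [heading=267, draw]
FD 15: (0.157,2.996) -> (-0.628,-11.984) [heading=267, draw]
BK 13: (-0.628,-11.984) -> (0.052,0.999) [heading=267, draw]
Final: pos=(0.052,0.999), heading=267, 3 segment(s) drawn
Waypoints (4 total):
(0, 0)
(0.157, 2.996)
(-0.628, -11.984)
(0.052, 0.999)

Answer: (0, 0)
(0.157, 2.996)
(-0.628, -11.984)
(0.052, 0.999)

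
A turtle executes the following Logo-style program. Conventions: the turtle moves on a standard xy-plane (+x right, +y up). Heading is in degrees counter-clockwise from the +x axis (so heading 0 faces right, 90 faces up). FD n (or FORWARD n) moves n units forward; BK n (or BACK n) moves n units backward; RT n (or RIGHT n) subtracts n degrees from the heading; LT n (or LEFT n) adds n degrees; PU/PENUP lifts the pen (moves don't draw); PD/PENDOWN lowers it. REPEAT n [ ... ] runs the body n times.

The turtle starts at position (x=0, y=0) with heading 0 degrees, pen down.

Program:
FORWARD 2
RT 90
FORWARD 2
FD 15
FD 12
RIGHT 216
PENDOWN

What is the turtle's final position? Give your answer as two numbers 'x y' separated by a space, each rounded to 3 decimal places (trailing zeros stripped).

Answer: 2 -29

Derivation:
Executing turtle program step by step:
Start: pos=(0,0), heading=0, pen down
FD 2: (0,0) -> (2,0) [heading=0, draw]
RT 90: heading 0 -> 270
FD 2: (2,0) -> (2,-2) [heading=270, draw]
FD 15: (2,-2) -> (2,-17) [heading=270, draw]
FD 12: (2,-17) -> (2,-29) [heading=270, draw]
RT 216: heading 270 -> 54
PD: pen down
Final: pos=(2,-29), heading=54, 4 segment(s) drawn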